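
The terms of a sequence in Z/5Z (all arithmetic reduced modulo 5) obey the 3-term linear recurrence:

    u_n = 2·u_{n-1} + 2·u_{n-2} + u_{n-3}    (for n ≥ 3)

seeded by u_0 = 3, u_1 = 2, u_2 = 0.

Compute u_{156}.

u_3 = 2·0 + 2·2 + 1·3 = 2
u_4 = 2·2 + 2·0 + 1·2 = 1
u_5 = 2·1 + 2·2 + 1·0 = 1
u_6 = 2·1 + 2·1 + 1·2 = 1
u_7 = 2·1 + 2·1 + 1·1 = 0
u_8 = 2·0 + 2·1 + 1·1 = 3
u_9 = 2·3 + 2·0 + 1·1 = 2
u_10 = 2·2 + 2·3 + 1·0 = 0
(u_8, u_9, u_10) = (3, 2, 0) = (u_0, u_1, u_2), so the sequence has period 8.
156 ≡ 4 (mod 8), hence u_156 = u_4 = 1.

1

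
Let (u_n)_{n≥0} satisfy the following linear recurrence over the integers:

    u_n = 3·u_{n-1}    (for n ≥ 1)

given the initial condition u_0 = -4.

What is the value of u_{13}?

-6377292

u_1 = 3·-4 = -12
u_2 = 3·-12 = -36
u_3 = 3·-36 = -108
u_4 = 3·-108 = -324
u_5 = 3·-324 = -972
u_6 = 3·-972 = -2916
u_7 = 3·-2916 = -8748
u_8 = 3·-8748 = -26244
u_9 = 3·-26244 = -78732
u_10 = 3·-78732 = -236196
u_11 = 3·-236196 = -708588
u_12 = 3·-708588 = -2125764
u_13 = 3·-2125764 = -6377292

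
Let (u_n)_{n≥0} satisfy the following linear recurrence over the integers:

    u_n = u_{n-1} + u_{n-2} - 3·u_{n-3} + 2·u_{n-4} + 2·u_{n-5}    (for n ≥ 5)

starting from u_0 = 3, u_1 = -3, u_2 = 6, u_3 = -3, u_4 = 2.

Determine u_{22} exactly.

3198

u_5 = 1·2 + 1·-3 + -3·6 + 2·-3 + 2·3 = -19
u_6 = 1·-19 + 1·2 + -3·-3 + 2·6 + 2·-3 = -2
u_7 = 1·-2 + 1·-19 + -3·2 + 2·-3 + 2·6 = -21
u_8 = 1·-21 + 1·-2 + -3·-19 + 2·2 + 2·-3 = 32
u_9 = 1·32 + 1·-21 + -3·-2 + 2·-19 + 2·2 = -17
u_10 = 1·-17 + 1·32 + -3·-21 + 2·-2 + 2·-19 = 36
u_11 = 1·36 + 1·-17 + -3·32 + 2·-21 + 2·-2 = -123
u_12 = 1·-123 + 1·36 + -3·-17 + 2·32 + 2·-21 = -14
u_13 = 1·-14 + 1·-123 + -3·36 + 2·-17 + 2·32 = -215
u_14 = 1·-215 + 1·-14 + -3·-123 + 2·36 + 2·-17 = 178
u_15 = 1·178 + 1·-215 + -3·-14 + 2·-123 + 2·36 = -169
u_16 = 1·-169 + 1·178 + -3·-215 + 2·-14 + 2·-123 = 380
u_17 = 1·380 + 1·-169 + -3·178 + 2·-215 + 2·-14 = -781
u_18 = 1·-781 + 1·380 + -3·-169 + 2·178 + 2·-215 = 32
u_19 = 1·32 + 1·-781 + -3·380 + 2·-169 + 2·178 = -1871
u_20 = 1·-1871 + 1·32 + -3·-781 + 2·380 + 2·-169 = 926
u_21 = 1·926 + 1·-1871 + -3·32 + 2·-781 + 2·380 = -1843
u_22 = 1·-1843 + 1·926 + -3·-1871 + 2·32 + 2·-781 = 3198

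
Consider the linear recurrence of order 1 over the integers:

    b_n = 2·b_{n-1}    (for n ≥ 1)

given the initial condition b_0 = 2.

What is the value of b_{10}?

2048

b_1 = 2·2 = 4
b_2 = 2·4 = 8
b_3 = 2·8 = 16
b_4 = 2·16 = 32
b_5 = 2·32 = 64
b_6 = 2·64 = 128
b_7 = 2·128 = 256
b_8 = 2·256 = 512
b_9 = 2·512 = 1024
b_10 = 2·1024 = 2048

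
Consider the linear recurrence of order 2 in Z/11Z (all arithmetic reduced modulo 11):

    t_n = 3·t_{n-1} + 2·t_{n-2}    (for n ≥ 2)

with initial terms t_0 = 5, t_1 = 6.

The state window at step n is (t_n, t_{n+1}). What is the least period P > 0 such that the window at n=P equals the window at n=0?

30

n=0: window = (5, 6)
n=1: window = (6, 6)
n=2: window = (6, 8)
n=3: window = (8, 3)
n=4: window = (3, 3)
n=5: window = (3, 4)
n=6: window = (4, 7)
n=7: window = (7, 7)
n=8: window = (7, 2)
n=9: window = (2, 9)
n=10: window = (9, 9)
n=11: window = (9, 1)
n=12: window = (1, 10)
n=13: window = (10, 10)
n=14: window = (10, 6)
n=15: window = (6, 5)
n=16: window = (5, 5)
n=17: window = (5, 3)
n=18: window = (3, 8)
n=19: window = (8, 8)
n=20: window = (8, 7)
n=21: window = (7, 4)
n=22: window = (4, 4)
n=23: window = (4, 9)
n=24: window = (9, 2)
n=25: window = (2, 2)
n=26: window = (2, 10)
n=27: window = (10, 1)
n=28: window = (1, 1)
n=29: window = (1, 5)
n=30: window = (5, 6)
window at n=30 equals window at n=0 → period = 30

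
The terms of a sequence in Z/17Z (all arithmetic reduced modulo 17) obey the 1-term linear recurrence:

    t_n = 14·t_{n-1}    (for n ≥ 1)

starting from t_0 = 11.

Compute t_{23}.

t_1 = 14·11 = 1
t_2 = 14·1 = 14
t_3 = 14·14 = 9
t_4 = 14·9 = 7
t_5 = 14·7 = 13
t_6 = 14·13 = 12
t_7 = 14·12 = 15
t_8 = 14·15 = 6
t_9 = 14·6 = 16
t_10 = 14·16 = 3
t_11 = 14·3 = 8
t_12 = 14·8 = 10
t_13 = 14·10 = 4
t_14 = 14·4 = 5
t_15 = 14·5 = 2
t_16 = 14·2 = 11
t_17 = 14·11 = 1
t_18 = 14·1 = 14
t_19 = 14·14 = 9
t_20 = 14·9 = 7
t_21 = 14·7 = 13
t_22 = 14·13 = 12
t_23 = 14·12 = 15

15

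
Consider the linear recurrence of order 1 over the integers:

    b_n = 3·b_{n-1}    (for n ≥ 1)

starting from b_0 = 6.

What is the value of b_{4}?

486

b_1 = 3·6 = 18
b_2 = 3·18 = 54
b_3 = 3·54 = 162
b_4 = 3·162 = 486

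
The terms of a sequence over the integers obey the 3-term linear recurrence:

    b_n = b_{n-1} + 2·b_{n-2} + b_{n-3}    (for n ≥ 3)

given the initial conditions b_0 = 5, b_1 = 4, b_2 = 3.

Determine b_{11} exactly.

b_3 = 1·3 + 2·4 + 1·5 = 16
b_4 = 1·16 + 2·3 + 1·4 = 26
b_5 = 1·26 + 2·16 + 1·3 = 61
b_6 = 1·61 + 2·26 + 1·16 = 129
b_7 = 1·129 + 2·61 + 1·26 = 277
b_8 = 1·277 + 2·129 + 1·61 = 596
b_9 = 1·596 + 2·277 + 1·129 = 1279
b_10 = 1·1279 + 2·596 + 1·277 = 2748
b_11 = 1·2748 + 2·1279 + 1·596 = 5902

5902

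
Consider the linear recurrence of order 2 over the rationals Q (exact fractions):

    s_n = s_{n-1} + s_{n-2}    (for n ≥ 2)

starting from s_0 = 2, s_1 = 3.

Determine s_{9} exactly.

144

s_2 = 1·3 + 1·2 = 5
s_3 = 1·5 + 1·3 = 8
s_4 = 1·8 + 1·5 = 13
s_5 = 1·13 + 1·8 = 21
s_6 = 1·21 + 1·13 = 34
s_7 = 1·34 + 1·21 = 55
s_8 = 1·55 + 1·34 = 89
s_9 = 1·89 + 1·55 = 144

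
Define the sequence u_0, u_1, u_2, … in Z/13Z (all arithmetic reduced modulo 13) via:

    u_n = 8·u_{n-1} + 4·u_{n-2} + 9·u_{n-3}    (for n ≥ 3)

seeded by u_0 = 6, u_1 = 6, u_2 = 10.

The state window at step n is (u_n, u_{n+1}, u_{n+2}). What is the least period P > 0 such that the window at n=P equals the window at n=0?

168

n=0: window = (6, 6, 10)
n=1: window = (6, 10, 2)
n=2: window = (10, 2, 6)
n=3: window = (2, 6, 3)
n=4: window = (6, 3, 1)
n=5: window = (3, 1, 9)
n=6: window = (1, 9, 12)
n=7: window = (9, 12, 11)
n=8: window = (12, 11, 9)
n=9: window = (11, 9, 3)
n=10: window = (9, 3, 3)
n=11: window = (3, 3, 0)
n=12: window = (3, 0, 0)
n=13: window = (0, 0, 1)
n=14: window = (0, 1, 8)
n=15: window = (1, 8, 3)
n=16: window = (8, 3, 0)
n=17: window = (3, 0, 6)
n=18: window = (0, 6, 10)
n=19: window = (6, 10, 0)
n=20: window = (10, 0, 3)
n=21: window = (0, 3, 10)
n=22: window = (3, 10, 1)
n=23: window = (10, 1, 10)
n=24: window = (1, 10, 5)
n=25: window = (10, 5, 11)
n=26: window = (5, 11, 3)
n=27: window = (11, 3, 9)
n=28: window = (3, 9, 1)
n=29: window = (9, 1, 6)
n=30: window = (1, 6, 3)
n=31: window = (6, 3, 5)
n=32: window = (3, 5, 2)
n=33: window = (5, 2, 11)
n=34: window = (2, 11, 11)
n=35: window = (11, 11, 7)
n=36: window = (11, 7, 4)
n=37: window = (7, 4, 3)
n=38: window = (4, 3, 12)
n=39: window = (3, 12, 1)
n=40: window = (12, 1, 5)
…
n=166: window = (0, 9, 6)
n=167: window = (9, 6, 6)
n=168: window = (6, 6, 10)
window at n=168 equals window at n=0 → period = 168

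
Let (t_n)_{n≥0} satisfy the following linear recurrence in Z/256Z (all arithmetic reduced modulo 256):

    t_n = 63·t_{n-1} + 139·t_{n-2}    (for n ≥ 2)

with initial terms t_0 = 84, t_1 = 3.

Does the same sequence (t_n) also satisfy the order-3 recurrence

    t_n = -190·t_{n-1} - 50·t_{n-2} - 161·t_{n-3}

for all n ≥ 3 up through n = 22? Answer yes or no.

yes

Terms t_0..t_22: 84, 3, 89, 136, 203, 205, 172, 163, 129, 64, 203, 181, 196, 131, 169, 184, 11, 157, 156, 163, 209, 240, 139
n=3: candidate gives 136, actual t_3 = 136 ✓
n=4: candidate gives 203, actual t_4 = 203 ✓
n=5: candidate gives 205, actual t_5 = 205 ✓
n=6: candidate gives 172, actual t_6 = 172 ✓
n=7: candidate gives 163, actual t_7 = 163 ✓
n=8: candidate gives 129, actual t_8 = 129 ✓
n=9: candidate gives 64, actual t_9 = 64 ✓
n=10: candidate gives 203, actual t_10 = 203 ✓
n=11: candidate gives 181, actual t_11 = 181 ✓
n=12: candidate gives 196, actual t_12 = 196 ✓
n=13: candidate gives 131, actual t_13 = 131 ✓
n=14: candidate gives 169, actual t_14 = 169 ✓
n=15: candidate gives 184, actual t_15 = 184 ✓
n=16: candidate gives 11, actual t_16 = 11 ✓
n=17: candidate gives 157, actual t_17 = 157 ✓
n=18: candidate gives 156, actual t_18 = 156 ✓
n=19: candidate gives 163, actual t_19 = 163 ✓
n=20: candidate gives 209, actual t_20 = 209 ✓
n=21: candidate gives 240, actual t_21 = 240 ✓
n=22: candidate gives 139, actual t_22 = 139 ✓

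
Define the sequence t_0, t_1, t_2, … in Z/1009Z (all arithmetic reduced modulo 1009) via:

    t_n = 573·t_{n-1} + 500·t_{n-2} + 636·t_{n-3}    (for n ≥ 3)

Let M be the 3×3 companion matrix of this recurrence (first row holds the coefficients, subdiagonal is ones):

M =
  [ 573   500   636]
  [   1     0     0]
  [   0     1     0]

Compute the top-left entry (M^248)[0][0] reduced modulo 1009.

370

(M^248)[0][0] is the top entry after applying M 248 times to the unit state (1, 0, 0). Equivalently it is h_{250} for the auxiliary sequence (h_n) obeying the same recurrence with h_2 = 1 and h_i = 0 for 0 ≤ i < 2:
h_3 = 573·1 + 500·0 + 636·0 = 573
h_4 = 573·573 + 500·1 + 636·0 = 904
h_5 = 573·904 + 500·573 + 636·1 = 955
h_6 = 573·955 + 500·904 + 636·573 = 484
h_7 = 573·484 + 500·955 + 636·904 = 923
h_8 = 573·923 + 500·484 + 636·955 = 974
Continuing the recurrence:
  h_9 = 591;  h_10 = 71;  h_11 = 124;  h_12 = 126;  h_13 = 761;  h_14 = 769
  h_15 = 236;  h_16 = 778;  h_17 = 491;  h_18 = 122;  h_19 = 996;  h_20 = 569
  h_21 = 592;  h_22 = 967;  h_23 = 166;  h_24 = 616;  h_25 = 611;  h_26 = 875
  h_27 = 968;  h_28 = 448;  h_29 = 639;  h_30 = 40;  h_31 = 759;  h_32 = 634
  h_33 = 373;  h_34 = 417;  h_35 = 276;  h_36 = 494;  h_37 = 154;  h_38 = 224
  h_39 = 910;  h_40 = 858;  h_41 = 387;  h_42 = 549;  h_43 = 369;  h_44 = 544
  h_45 = 843;  h_46 = 903;  h_47 = 446;  h_48 = 118;  h_49 = 209;  h_50 = 291
  h_51 = 204;  h_52 = 797;  h_53 = 124;  h_54 = 959;  h_55 = 427;  h_56 = 880
  h_57 = 829;  h_58 = 5;  h_59 = 333;  h_60 = 127;  h_61 = 291;  h_62 = 89
  h_63 = 803;  h_64 = 548;  h_65 = 223;  h_66 = 351;  h_67 = 256;  h_68 = 885
  h_69 = 691;  h_70 = 331;  h_71 = 231;  h_72 = 769;  h_73 = 822;  h_74 = 485
  h_75 = 486;  h_76 = 464;  h_77 = 42;  h_78 = 122;  h_79 = 572;  h_80 = 769
  h_81 = 56;  h_82 = 423;  h_83 = 695;  h_84 = 600;  h_85 = 769;  h_86 = 109
  h_87 = 168;  h_88 = 142;  h_89 = 602;  h_90 = 132;  h_91 = 790;  h_92 = 505
  h_93 = 468;  h_94 = 987;  h_95 = 741;  h_96 = 905;  h_97 = 270;  h_98 = 874
  h_99 = 582;  h_100 = 809;  h_101 = 739;  h_102 = 416;  h_103 = 384;  h_104 = 26
  h_105 = 271;  h_106 = 835;  h_107 = 875;  h_108 = 502;  h_109 = 1;  h_110 = 873
  h_111 = 693;  h_112 = 791;  h_113 = 893;  h_114 = 922;  h_115 = 706;  h_116 = 706
  h_117 = 951;  h_118 = 933;  h_119 = 111;  h_120 = 823;  h_121 = 477;  h_122 = 685
  h_123 = 137;  h_124 = 920;  h_125 = 122;  h_126 = 539;  h_127 = 453;  h_128 = 252
  h_129 = 337;  h_130 = 800;  h_131 = 152;  h_132 = 173;  h_133 = 836;  h_134 = 296
  h_135 = 417;  h_136 = 447;  h_137 = 64;  h_138 = 704;  h_139 = 267;  h_140 = 835
  h_141 = 249;  h_142 = 482;  h_143 = 439;  h_144 = 106;  h_145 = 561;  h_146 = 834
  h_147 = 436;  h_148 = 498;  h_149 = 562;  h_150 = 762;  h_151 = 129;  h_152 = 104
  h_153 = 297;  h_154 = 516;  h_155 = 767;  h_156 = 481;  h_157 = 487;  h_158 = 381
  h_159 = 889;  h_160 = 629;  h_161 = 900;  h_162 = 157;  h_163 = 626;  h_164 = 598
  h_165 = 774;  h_166 = 468;  h_167 = 258;  h_168 = 304;  h_169 = 485;  h_170 = 701
  h_171 = 47;  h_172 = 780;  h_173 = 104;  h_174 = 209;  h_175 = 888;  h_176 = 411
  h_177 = 182;  h_178 = 760;  h_179 = 856;  h_180 = 447;  h_181 = 78;  h_182 = 365
  h_183 = 694;  h_184 = 154;  h_185 = 433;  h_186 = 662;  h_187 = 587;  h_188 = 333
  h_189 = 268;  h_190 = 213;  h_191 = 670;  h_192 = 972;  h_193 = 262;  h_194 = 778
  h_195 = 330;  h_196 = 80;  h_197 = 357;  h_198 = 391;  h_199 = 382;  h_200 = 723
  h_201 = 341;  h_202 = 717;  h_203 = 890;  h_204 = 671;  h_205 = 29;  h_206 = 976
  h_207 = 585;  h_208 = 143;  h_209 = 301;  h_210 = 543;  h_211 = 664;  h_212 = 893
  h_213 = 435;  h_214 = 87;  h_215 = 856;  h_216 = 421;  h_217 = 103;  h_218 = 681
  h_219 = 142;  h_220 = 27;  h_221 = 961;  h_222 = 633;  h_223 = 713;  h_224 = 329
  h_225 = 154;  h_226 = 919;  h_227 = 586;  h_228 = 257;  h_229 = 610;  h_230 = 139
  h_231 = 212;  h_232 = 779;  h_233 = 56;  h_234 = 461;  h_235 = 577;  h_236 = 418
  h_237 = 893;  h_238 = 968;  h_239 = 717;  h_240 = 748;  h_241 = 242;  h_242 = 38
  h_243 = 994;  h_244 = 859;  h_245 = 339;  h_246 = 735;  h_247 = 845;  h_248 = 776
h_249 = 573·776 + 500·845 + 636·735 = 710
h_250 = 573·710 + 500·776 + 636·845 = 370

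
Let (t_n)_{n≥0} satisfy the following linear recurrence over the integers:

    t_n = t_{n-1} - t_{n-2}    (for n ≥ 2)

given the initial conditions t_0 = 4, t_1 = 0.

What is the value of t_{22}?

0

t_2 = 1·0 + -1·4 = -4
t_3 = 1·-4 + -1·0 = -4
t_4 = 1·-4 + -1·-4 = 0
t_5 = 1·0 + -1·-4 = 4
t_6 = 1·4 + -1·0 = 4
t_7 = 1·4 + -1·4 = 0
(t_6, t_7) = (4, 0) = (t_0, t_1), so the sequence has period 6.
22 ≡ 4 (mod 6), hence t_22 = t_4 = 0.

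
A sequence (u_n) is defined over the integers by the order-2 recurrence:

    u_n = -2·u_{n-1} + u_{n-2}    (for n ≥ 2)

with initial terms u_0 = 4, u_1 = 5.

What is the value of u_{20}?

-53471704

u_2 = -2·5 + 1·4 = -6
u_3 = -2·-6 + 1·5 = 17
u_4 = -2·17 + 1·-6 = -40
u_5 = -2·-40 + 1·17 = 97
u_6 = -2·97 + 1·-40 = -234
u_7 = -2·-234 + 1·97 = 565
u_8 = -2·565 + 1·-234 = -1364
u_9 = -2·-1364 + 1·565 = 3293
u_10 = -2·3293 + 1·-1364 = -7950
u_11 = -2·-7950 + 1·3293 = 19193
u_12 = -2·19193 + 1·-7950 = -46336
u_13 = -2·-46336 + 1·19193 = 111865
u_14 = -2·111865 + 1·-46336 = -270066
u_15 = -2·-270066 + 1·111865 = 651997
u_16 = -2·651997 + 1·-270066 = -1574060
u_17 = -2·-1574060 + 1·651997 = 3800117
u_18 = -2·3800117 + 1·-1574060 = -9174294
u_19 = -2·-9174294 + 1·3800117 = 22148705
u_20 = -2·22148705 + 1·-9174294 = -53471704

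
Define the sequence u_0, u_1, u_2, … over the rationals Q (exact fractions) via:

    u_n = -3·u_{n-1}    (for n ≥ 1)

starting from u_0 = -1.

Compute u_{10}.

-59049

u_1 = -3·-1 = 3
u_2 = -3·3 = -9
u_3 = -3·-9 = 27
u_4 = -3·27 = -81
u_5 = -3·-81 = 243
u_6 = -3·243 = -729
u_7 = -3·-729 = 2187
u_8 = -3·2187 = -6561
u_9 = -3·-6561 = 19683
u_10 = -3·19683 = -59049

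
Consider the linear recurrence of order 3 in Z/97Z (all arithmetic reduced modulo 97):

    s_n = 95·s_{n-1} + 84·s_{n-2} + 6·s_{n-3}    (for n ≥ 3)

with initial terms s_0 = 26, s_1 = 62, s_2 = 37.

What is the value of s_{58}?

70

s_3 = 95·37 + 84·62 + 6·26 = 52
s_4 = 95·52 + 84·37 + 6·62 = 78
s_5 = 95·78 + 84·52 + 6·37 = 69
s_6 = 95·69 + 84·78 + 6·52 = 33
s_7 = 95·33 + 84·69 + 6·78 = 87
s_8 = 95·87 + 84·33 + 6·69 = 5
s_9 = 95·5 + 84·87 + 6·33 = 27
s_10 = 95·27 + 84·5 + 6·87 = 15
s_11 = 95·15 + 84·27 + 6·5 = 37
s_12 = 95·37 + 84·15 + 6·27 = 87
s_13 = 95·87 + 84·37 + 6·15 = 17
s_14 = 95·17 + 84·87 + 6·37 = 27
s_15 = 95·27 + 84·17 + 6·87 = 53
s_16 = 95·53 + 84·27 + 6·17 = 33
s_17 = 95·33 + 84·53 + 6·27 = 86
s_18 = 95·86 + 84·33 + 6·53 = 8
s_19 = 95·8 + 84·86 + 6·33 = 34
s_20 = 95·34 + 84·8 + 6·86 = 53
s_21 = 95·53 + 84·34 + 6·8 = 82
s_22 = 95·82 + 84·53 + 6·34 = 30
s_23 = 95·30 + 84·82 + 6·53 = 65
s_24 = 95·65 + 84·30 + 6·82 = 69
s_25 = 95·69 + 84·65 + 6·30 = 70
s_26 = 95·70 + 84·69 + 6·65 = 32
s_27 = 95·32 + 84·70 + 6·69 = 22
s_28 = 95·22 + 84·32 + 6·70 = 57
s_29 = 95·57 + 84·22 + 6·32 = 83
s_30 = 95·83 + 84·57 + 6·22 = 1
s_31 = 95·1 + 84·83 + 6·57 = 37
s_32 = 95·37 + 84·1 + 6·83 = 23
s_33 = 95·23 + 84·37 + 6·1 = 61
s_34 = 95·61 + 84·23 + 6·37 = 92
s_35 = 95·92 + 84·61 + 6·23 = 34
s_36 = 95·34 + 84·92 + 6·61 = 72
s_37 = 95·72 + 84·34 + 6·92 = 63
s_38 = 95·63 + 84·72 + 6·34 = 15
s_39 = 95·15 + 84·63 + 6·72 = 68
s_40 = 95·68 + 84·15 + 6·63 = 47
s_41 = 95·47 + 84·68 + 6·15 = 82
s_42 = 95·82 + 84·47 + 6·68 = 21
s_43 = 95·21 + 84·82 + 6·47 = 47
s_44 = 95·47 + 84·21 + 6·82 = 28
s_45 = 95·28 + 84·47 + 6·21 = 41
s_46 = 95·41 + 84·28 + 6·47 = 30
s_47 = 95·30 + 84·41 + 6·28 = 60
s_48 = 95·60 + 84·30 + 6·41 = 27
s_49 = 95·27 + 84·60 + 6·30 = 25
s_50 = 95·25 + 84·27 + 6·60 = 56
s_51 = 95·56 + 84·25 + 6·27 = 16
s_52 = 95·16 + 84·56 + 6·25 = 69
s_53 = 95·69 + 84·16 + 6·56 = 87
s_54 = 95·87 + 84·69 + 6·16 = 92
s_55 = 95·92 + 84·87 + 6·69 = 69
s_56 = 95·69 + 84·92 + 6·87 = 61
s_57 = 95·61 + 84·69 + 6·92 = 18
s_58 = 95·18 + 84·61 + 6·69 = 70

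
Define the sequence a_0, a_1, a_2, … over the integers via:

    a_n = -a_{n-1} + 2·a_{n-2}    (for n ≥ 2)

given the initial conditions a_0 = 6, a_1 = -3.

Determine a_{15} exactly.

a_2 = -1·-3 + 2·6 = 15
a_3 = -1·15 + 2·-3 = -21
a_4 = -1·-21 + 2·15 = 51
a_5 = -1·51 + 2·-21 = -93
a_6 = -1·-93 + 2·51 = 195
a_7 = -1·195 + 2·-93 = -381
a_8 = -1·-381 + 2·195 = 771
a_9 = -1·771 + 2·-381 = -1533
a_10 = -1·-1533 + 2·771 = 3075
a_11 = -1·3075 + 2·-1533 = -6141
a_12 = -1·-6141 + 2·3075 = 12291
a_13 = -1·12291 + 2·-6141 = -24573
a_14 = -1·-24573 + 2·12291 = 49155
a_15 = -1·49155 + 2·-24573 = -98301

-98301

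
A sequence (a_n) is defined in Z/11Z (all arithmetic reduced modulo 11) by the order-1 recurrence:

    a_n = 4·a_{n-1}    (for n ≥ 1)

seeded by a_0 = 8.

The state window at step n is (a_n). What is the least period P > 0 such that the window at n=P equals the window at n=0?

n=0: window = (8)
n=1: window = (10)
n=2: window = (7)
n=3: window = (6)
n=4: window = (2)
n=5: window = (8)
window at n=5 equals window at n=0 → period = 5

5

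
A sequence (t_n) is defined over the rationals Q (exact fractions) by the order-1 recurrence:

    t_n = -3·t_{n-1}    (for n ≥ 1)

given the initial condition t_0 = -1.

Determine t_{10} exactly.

-59049

t_1 = -3·-1 = 3
t_2 = -3·3 = -9
t_3 = -3·-9 = 27
t_4 = -3·27 = -81
t_5 = -3·-81 = 243
t_6 = -3·243 = -729
t_7 = -3·-729 = 2187
t_8 = -3·2187 = -6561
t_9 = -3·-6561 = 19683
t_10 = -3·19683 = -59049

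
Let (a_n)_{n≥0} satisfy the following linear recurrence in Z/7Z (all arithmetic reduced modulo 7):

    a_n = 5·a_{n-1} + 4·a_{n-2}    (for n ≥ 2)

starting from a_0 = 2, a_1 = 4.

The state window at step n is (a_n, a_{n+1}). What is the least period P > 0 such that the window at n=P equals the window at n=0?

n=0: window = (2, 4)
n=1: window = (4, 0)
n=2: window = (0, 2)
n=3: window = (2, 3)
n=4: window = (3, 2)
n=5: window = (2, 1)
n=6: window = (1, 6)
n=7: window = (6, 6)
n=8: window = (6, 5)
n=9: window = (5, 0)
n=10: window = (0, 6)
n=11: window = (6, 2)
n=12: window = (2, 6)
n=13: window = (6, 3)
n=14: window = (3, 4)
n=15: window = (4, 4)
n=16: window = (4, 1)
n=17: window = (1, 0)
n=18: window = (0, 4)
n=19: window = (4, 6)
n=20: window = (6, 4)
n=21: window = (4, 2)
n=22: window = (2, 5)
n=23: window = (5, 5)
n=24: window = (5, 3)
n=25: window = (3, 0)
n=26: window = (0, 5)
n=27: window = (5, 4)
n=28: window = (4, 5)
n=29: window = (5, 6)
n=30: window = (6, 1)
n=31: window = (1, 1)
n=32: window = (1, 2)
n=33: window = (2, 0)
n=34: window = (0, 1)
n=35: window = (1, 5)
n=36: window = (5, 1)
n=37: window = (1, 4)
n=38: window = (4, 3)
n=39: window = (3, 3)
n=40: window = (3, 6)
…
n=46: window = (5, 2)
n=47: window = (2, 2)
n=48: window = (2, 4)
window at n=48 equals window at n=0 → period = 48

48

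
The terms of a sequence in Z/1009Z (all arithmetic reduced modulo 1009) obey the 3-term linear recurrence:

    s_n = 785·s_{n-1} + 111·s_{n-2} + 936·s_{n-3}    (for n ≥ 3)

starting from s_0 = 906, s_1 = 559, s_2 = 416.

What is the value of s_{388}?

s_3 = 785·416 + 111·559 + 936·906 = 600
s_4 = 785·600 + 111·416 + 936·559 = 121
s_5 = 785·121 + 111·600 + 936·416 = 47
s_6 = 785·47 + 111·121 + 936·600 = 472
s_7 = 785·472 + 111·47 + 936·121 = 637
s_8 = 785·637 + 111·472 + 936·47 = 110
Continuing the recurrence:
  s_9 = 512;  s_10 = 353;  s_11 = 0;  s_12 = 798;  s_13 = 306;  s_14 = 863
  s_15 = 344;  s_16 = 435;  s_17 = 843;  s_18 = 826;  s_19 = 901;  s_20 = 862
  s_21 = 1002;  s_22 = 198;  s_23 = 917;  s_24 = 719;  s_25 = 943;  s_26 = 409
  s_27 = 930;  s_28 = 310;  s_29 = 906;  s_30 = 691;  s_31 = 845;  s_32 = 885
  s_33 = 498;  s_34 = 673;  s_35 = 352;  s_36 = 870;  s_37 = 899;  s_38 = 668
  s_39 = 664;  s_40 = 36;  s_41 = 732;  s_42 = 419;  s_43 = 912;  s_44 = 675
  s_45 = 165;  s_46 = 650;  s_47 = 15;  s_48 = 241;  s_49 = 122;  s_50 = 346
  s_51 = 174;  s_52 = 614;  s_53 = 807;  s_54 = 809;  s_55 = 763;  s_56 = 227
  s_57 = 13;  s_58 = 892;  s_59 = 990;  s_60 = 410;  s_61 = 357;  s_62 = 226
  s_63 = 442;  s_64 = 917;  s_65 = 704;  s_66 = 617;  s_67 = 129;  s_68 = 307
  s_69 = 401;  s_70 = 421;  s_71 = 444;  s_72 = 740;  s_73 = 105;  s_74 = 983
  s_75 = 792;  s_76 = 724;  s_77 = 282;  s_78 = 749;  s_79 = 366;  s_80 = 749
  s_81 = 802;  s_82 = 880;  s_83 = 683;  s_84 = 159;  s_85 = 173;  s_86 = 677
  s_87 = 235;  s_88 = 797;  s_89 = 945;  s_90 = 892;  s_91 = 274;  s_92 = 939
  s_93 = 149;  s_94 = 401;  s_95 = 437;  s_96 = 322;  s_97 = 583;  s_98 = 383
  s_99 = 820;  s_100 = 921;  s_101 = 35;  s_102 = 225;  s_103 = 269;  s_104 = 506
  s_105 = 990;  s_106 = 425;  s_107 = 959;  s_108 = 231;  s_109 = 473;  s_110 = 23
  s_111 = 218;  s_112 = 921;  s_113 = 862;  s_114 = 183;  s_115 = 574;  s_116 = 341
  s_117 = 205;  s_118 = 479;  s_119 = 547;  s_120 = 432;  s_121 = 621;  s_122 = 87
  s_123 = 754;  s_124 = 255;  s_125 = 43;  s_126 = 964;  s_127 = 274;  s_128 = 111
  s_129 = 763;  s_130 = 0;  s_131 = 915;  s_132 = 672;  s_133 = 478;  s_134 = 616
  s_135 = 215;  s_136 = 457;  s_137 = 636;  s_138 = 531;  s_139 = 20;  s_140 = 970
  s_141 = 445;  s_142 = 476;  s_143 = 104;  s_144 = 82;  s_145 = 806;  s_146 = 568
  s_147 = 644;  s_148 = 205;  s_149 = 244;  s_150 = 798;  s_151 = 861;  s_152 = 1000
  s_153 = 991;  s_154 = 720;  s_155 = 837;  s_156 = 700;  s_157 = 591;  s_158 = 250
  s_159 = 879;  s_160 = 610;  s_161 = 192;  s_162 = 895;  s_163 = 300;  s_164 = 976
  s_165 = 582;  s_166 = 464;  s_167 = 408;  s_168 = 364;  s_169 = 510;  s_170 = 307
  s_171 = 621;  s_172 = 12;  s_173 = 445;  s_174 = 606;  s_175 = 558;  s_176 = 599
  s_177 = 568;  s_178 = 432;  s_179 = 246;  s_180 = 825;  s_181 = 662;  s_182 = 1004
  s_183 = 251;  s_184 = 840;  s_185 = 497;  s_186 = 922;  s_187 = 218;  s_188 = 76
  s_189 = 408;  s_190 = 12;  s_191 = 728;  s_192 = 186;  s_193 = 935;  s_194 = 222
  s_195 = 119;  s_196 = 361;  s_197 = 895;  s_198 = 416;  s_199 = 997;  s_200 = 682
  s_201 = 179;  s_202 = 158;  s_203 = 276;  s_204 = 160;  s_205 = 415;  s_206 = 507
  s_207 = 528;  s_208 = 538;  s_209 = 976;  s_210 = 314;  s_211 = 744;  s_212 = 768
  s_213 = 638;  s_214 = 23;  s_215 = 521;  s_216 = 715;  s_217 = 928;  s_218 = 954
  s_219 = 575;  s_220 = 160;  s_221 = 721;  s_222 = 946;  s_223 = 734;  s_224 = 965
  s_225 = 74;  s_226 = 633;  s_227 = 804;  s_228 = 800;  s_229 = 50;  s_230 = 746
  s_231 = 8;  s_232 = 680;  s_233 = 955;  s_234 = 218;  s_235 = 470;  s_236 = 553
  s_237 = 167;  s_238 = 764;  s_239 = 760;  s_240 = 246;  s_241 = 727;  s_242 = 688
  s_243 = 446;  s_244 = 77;  s_245 = 196;  s_246 = 697;  s_247 = 258;  s_248 = 222
  s_249 = 677;  s_250 = 465;  s_251 = 186;  s_252 = 890;  s_253 = 240;  s_254 = 173
  s_255 = 611;  s_256 = 25;  s_257 = 151;  s_258 = 23;  s_259 = 703;  s_260 = 543
  s_261 = 127;  s_262 = 686;  s_263 = 396;  s_264 = 369;  s_265 = 14;  s_266 = 843
  s_267 = 702;  s_268 = 888;  s_269 = 100;  s_270 = 706;  s_271 = 22;  s_272 = 553
  s_273 = 580;  s_274 = 487;  s_275 = 688;  s_276 = 883;  s_277 = 429;  s_278 = 125
  s_279 = 565;  s_280 = 285;  s_281 = 849;  s_282 = 1005;  s_283 = 673;  s_284 = 735
  s_285 = 156;  s_286 = 539;  s_287 = 329;  s_288 = 979;  s_289 = 865;  s_290 = 873
  s_291 = 526;  s_292 = 690;  s_293 = 528;  s_294 = 640;  s_295 = 84;  s_296 = 563
  s_297 = 959;  s_298 = 967;  s_299 = 92;  s_300 = 578;  s_301 = 850;  s_302 = 230
  s_303 = 636;  s_304 = 618;  s_305 = 130;  s_306 = 113;  s_307 = 508;  s_308 = 251
  s_309 = 996;  s_310 = 752;  s_311 = 469;  s_312 = 554;  s_313 = 201;  s_314 = 395
  s_315 = 343;  s_316 = 772;  s_317 = 777;  s_318 = 622;  s_319 = 544;  s_320 = 446
  s_321 = 839;  s_322 = 451;  s_323 = 916;  s_324 = 565;  s_325 = 715;  s_326 = 154
  s_327 = 597;  s_328 = 683;  s_329 = 915;  s_330 = 820;  s_331 = 205;  s_332 = 503
  s_333 = 564;  s_334 = 297;  s_335 = 726;  s_336 = 701;  s_337 = 763;  s_338 = 206
  s_339 = 493;  s_340 = 13;  s_341 = 449;  s_342 = 84;  s_343 = 813;  s_344 = 271
  s_345 = 200;  s_346 = 598;  s_347 = 644;  s_348 = 350;  s_349 = 889;  s_350 = 556
  s_351 = 44;  s_352 = 80;  s_353 = 862;  s_354 = 254;  s_355 = 658;  s_356 = 505
  s_357 = 907;  s_358 = 599;  s_359 = 266;  s_360 = 225;  s_361 = 984;  s_362 = 58
  s_363 = 96;  s_364 = 885;  s_365 = 901;  s_366 = 393;  s_367 = 851;  s_368 = 125
  s_369 = 439;  s_370 = 730;  s_371 = 191;  s_372 = 145;  s_373 = 7;  s_374 = 584
  s_375 = 636;  s_376 = 551;  s_377 = 395;  s_378 = 919;  s_379 = 575;  s_380 = 878
  s_381 = 857;  s_382 = 739;  s_383 = 703;  s_384 = 229;  s_385 = 33;  s_386 = 5
s_387 = 785·5 + 111·33 + 936·229 = 961
s_388 = 785·961 + 111·5 + 936·33 = 826

826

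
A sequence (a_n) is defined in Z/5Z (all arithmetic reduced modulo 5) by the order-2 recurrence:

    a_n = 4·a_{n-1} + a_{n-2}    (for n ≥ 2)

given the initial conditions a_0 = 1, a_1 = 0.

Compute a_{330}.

a_2 = 4·0 + 1·1 = 1
a_3 = 4·1 + 1·0 = 4
a_4 = 4·4 + 1·1 = 2
a_5 = 4·2 + 1·4 = 2
a_6 = 4·2 + 1·2 = 0
a_7 = 4·0 + 1·2 = 2
a_8 = 4·2 + 1·0 = 3
a_9 = 4·3 + 1·2 = 4
a_10 = 4·4 + 1·3 = 4
a_11 = 4·4 + 1·4 = 0
a_12 = 4·0 + 1·4 = 4
a_13 = 4·4 + 1·0 = 1
a_14 = 4·1 + 1·4 = 3
a_15 = 4·3 + 1·1 = 3
a_16 = 4·3 + 1·3 = 0
a_17 = 4·0 + 1·3 = 3
a_18 = 4·3 + 1·0 = 2
a_19 = 4·2 + 1·3 = 1
a_20 = 4·1 + 1·2 = 1
a_21 = 4·1 + 1·1 = 0
(a_20, a_21) = (1, 0) = (a_0, a_1), so the sequence has period 20.
330 ≡ 10 (mod 20), hence a_330 = a_10 = 4.

4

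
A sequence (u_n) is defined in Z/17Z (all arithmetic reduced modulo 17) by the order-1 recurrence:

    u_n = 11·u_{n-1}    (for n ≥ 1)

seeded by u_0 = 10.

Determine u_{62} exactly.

u_1 = 11·10 = 8
u_2 = 11·8 = 3
u_3 = 11·3 = 16
u_4 = 11·16 = 6
u_5 = 11·6 = 15
u_6 = 11·15 = 12
u_7 = 11·12 = 13
u_8 = 11·13 = 7
u_9 = 11·7 = 9
u_10 = 11·9 = 14
u_11 = 11·14 = 1
u_12 = 11·1 = 11
u_13 = 11·11 = 2
u_14 = 11·2 = 5
u_15 = 11·5 = 4
u_16 = 11·4 = 10
(u_16) = (10) = (u_0), so the sequence has period 16.
62 ≡ 14 (mod 16), hence u_62 = u_14 = 5.

5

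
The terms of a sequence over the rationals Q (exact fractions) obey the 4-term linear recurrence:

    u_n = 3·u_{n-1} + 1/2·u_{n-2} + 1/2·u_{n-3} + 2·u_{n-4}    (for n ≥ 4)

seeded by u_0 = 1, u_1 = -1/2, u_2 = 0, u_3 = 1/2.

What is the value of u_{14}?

u_4 = 3·1/2 + 1/2·0 + 1/2·-1/2 + 2·1 = 13/4
u_5 = 3·13/4 + 1/2·1/2 + 1/2·0 + 2·-1/2 = 9
u_6 = 3·9 + 1/2·13/4 + 1/2·1/2 + 2·0 = 231/8
u_7 = 3·231/8 + 1/2·9 + 1/2·13/4 + 2·1/2 = 375/4
u_8 = 3·375/4 + 1/2·231/8 + 1/2·9 + 2·13/4 = 4907/16
u_9 = 3·4907/16 + 1/2·375/4 + 1/2·231/8 + 2·9 = 7995/8
u_10 = 3·7995/8 + 1/2·4907/16 + 1/2·375/4 + 2·231/8 = 104195/32
u_11 = 3·104195/32 + 1/2·7995/8 + 1/2·4907/16 + 2·375/4 = 169741/16
u_12 = 3·169741/16 + 1/2·104195/32 + 1/2·7995/8 + 2·4907/16 = 2212323/64
u_13 = 3·2212323/64 + 1/2·169741/16 + 1/2·104195/32 + 2·7995/8 = 3604283/32
u_14 = 3·3604283/32 + 1/2·2212323/64 + 1/2·169741/16 + 2·104195/32 = 46976243/128

46976243/128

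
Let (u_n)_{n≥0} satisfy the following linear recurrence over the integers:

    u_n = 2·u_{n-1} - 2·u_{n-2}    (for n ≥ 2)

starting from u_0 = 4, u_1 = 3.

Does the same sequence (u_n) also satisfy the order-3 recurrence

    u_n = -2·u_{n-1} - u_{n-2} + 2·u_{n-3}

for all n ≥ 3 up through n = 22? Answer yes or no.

Terms u_0..u_22: 4, 3, -2, -10, -16, -12, 8, 40, 64, 48, -32, -160, -256, -192, 128, 640, 1024, 768, -512, -2560, -4096, -3072, 2048
n=3: candidate gives 9, actual u_3 = -10 ✗

no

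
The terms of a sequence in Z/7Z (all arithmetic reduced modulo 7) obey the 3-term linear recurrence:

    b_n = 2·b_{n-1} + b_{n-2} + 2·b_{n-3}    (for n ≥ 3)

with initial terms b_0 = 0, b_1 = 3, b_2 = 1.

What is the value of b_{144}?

b_3 = 2·1 + 1·3 + 2·0 = 5
b_4 = 2·5 + 1·1 + 2·3 = 3
b_5 = 2·3 + 1·5 + 2·1 = 6
b_6 = 2·6 + 1·3 + 2·5 = 4
b_7 = 2·4 + 1·6 + 2·3 = 6
b_8 = 2·6 + 1·4 + 2·6 = 0
b_9 = 2·0 + 1·6 + 2·4 = 0
b_10 = 2·0 + 1·0 + 2·6 = 5
b_11 = 2·5 + 1·0 + 2·0 = 3
b_12 = 2·3 + 1·5 + 2·0 = 4
b_13 = 2·4 + 1·3 + 2·5 = 0
b_14 = 2·0 + 1·4 + 2·3 = 3
b_15 = 2·3 + 1·0 + 2·4 = 0
b_16 = 2·0 + 1·3 + 2·0 = 3
b_17 = 2·3 + 1·0 + 2·3 = 5
b_18 = 2·5 + 1·3 + 2·0 = 6
b_19 = 2·6 + 1·5 + 2·3 = 2
b_20 = 2·2 + 1·6 + 2·5 = 6
b_21 = 2·6 + 1·2 + 2·6 = 5
b_22 = 2·5 + 1·6 + 2·2 = 6
b_23 = 2·6 + 1·5 + 2·6 = 1
b_24 = 2·1 + 1·6 + 2·5 = 4
b_25 = 2·4 + 1·1 + 2·6 = 0
b_26 = 2·0 + 1·4 + 2·1 = 6
b_27 = 2·6 + 1·0 + 2·4 = 6
b_28 = 2·6 + 1·6 + 2·0 = 4
b_29 = 2·4 + 1·6 + 2·6 = 5
b_30 = 2·5 + 1·4 + 2·6 = 5
b_31 = 2·5 + 1·5 + 2·4 = 2
b_32 = 2·2 + 1·5 + 2·5 = 5
b_33 = 2·5 + 1·2 + 2·5 = 1
b_34 = 2·1 + 1·5 + 2·2 = 4
b_35 = 2·4 + 1·1 + 2·5 = 5
b_36 = 2·5 + 1·4 + 2·1 = 2
b_37 = 2·2 + 1·5 + 2·4 = 3
b_38 = 2·3 + 1·2 + 2·5 = 4
b_39 = 2·4 + 1·3 + 2·2 = 1
b_40 = 2·1 + 1·4 + 2·3 = 5
b_41 = 2·5 + 1·1 + 2·4 = 5
b_42 = 2·5 + 1·5 + 2·1 = 3
b_43 = 2·3 + 1·5 + 2·5 = 0
b_44 = 2·0 + 1·3 + 2·5 = 6
b_45 = 2·6 + 1·0 + 2·3 = 4
b_46 = 2·4 + 1·6 + 2·0 = 0
b_47 = 2·0 + 1·4 + 2·6 = 2
b_48 = 2·2 + 1·0 + 2·4 = 5
b_49 = 2·5 + 1·2 + 2·0 = 5
b_50 = 2·5 + 1·5 + 2·2 = 5
b_51 = 2·5 + 1·5 + 2·5 = 4
b_52 = 2·4 + 1·5 + 2·5 = 2
b_53 = 2·2 + 1·4 + 2·5 = 4
b_54 = 2·4 + 1·2 + 2·4 = 4
b_55 = 2·4 + 1·4 + 2·2 = 2
b_56 = 2·2 + 1·4 + 2·4 = 2
b_57 = 2·2 + 1·2 + 2·4 = 0
b_58 = 2·0 + 1·2 + 2·2 = 6
b_59 = 2·6 + 1·0 + 2·2 = 2
b_60 = 2·2 + 1·6 + 2·0 = 3
b_61 = 2·3 + 1·2 + 2·6 = 6
b_62 = 2·6 + 1·3 + 2·2 = 5
b_63 = 2·5 + 1·6 + 2·3 = 1
b_64 = 2·1 + 1·5 + 2·6 = 5
b_65 = 2·5 + 1·1 + 2·5 = 0
b_66 = 2·0 + 1·5 + 2·1 = 0
b_67 = 2·0 + 1·0 + 2·5 = 3
b_68 = 2·3 + 1·0 + 2·0 = 6
b_69 = 2·6 + 1·3 + 2·0 = 1
b_70 = 2·1 + 1·6 + 2·3 = 0
b_71 = 2·0 + 1·1 + 2·6 = 6
b_72 = 2·6 + 1·0 + 2·1 = 0
b_73 = 2·0 + 1·6 + 2·0 = 6
b_74 = 2·6 + 1·0 + 2·6 = 3
b_75 = 2·3 + 1·6 + 2·0 = 5
b_76 = 2·5 + 1·3 + 2·6 = 4
b_77 = 2·4 + 1·5 + 2·3 = 5
b_78 = 2·5 + 1·4 + 2·5 = 3
b_79 = 2·3 + 1·5 + 2·4 = 5
b_80 = 2·5 + 1·3 + 2·5 = 2
b_81 = 2·2 + 1·5 + 2·3 = 1
b_82 = 2·1 + 1·2 + 2·5 = 0
b_83 = 2·0 + 1·1 + 2·2 = 5
b_84 = 2·5 + 1·0 + 2·1 = 5
b_85 = 2·5 + 1·5 + 2·0 = 1
b_86 = 2·1 + 1·5 + 2·5 = 3
b_87 = 2·3 + 1·1 + 2·5 = 3
b_88 = 2·3 + 1·3 + 2·1 = 4
b_89 = 2·4 + 1·3 + 2·3 = 3
b_90 = 2·3 + 1·4 + 2·3 = 2
b_91 = 2·2 + 1·3 + 2·4 = 1
b_92 = 2·1 + 1·2 + 2·3 = 3
b_93 = 2·3 + 1·1 + 2·2 = 4
b_94 = 2·4 + 1·3 + 2·1 = 6
b_95 = 2·6 + 1·4 + 2·3 = 1
b_96 = 2·1 + 1·6 + 2·4 = 2
b_97 = 2·2 + 1·1 + 2·6 = 3
b_98 = 2·3 + 1·2 + 2·1 = 3
b_99 = 2·3 + 1·3 + 2·2 = 6
b_100 = 2·6 + 1·3 + 2·3 = 0
b_101 = 2·0 + 1·6 + 2·3 = 5
b_102 = 2·5 + 1·0 + 2·6 = 1
b_103 = 2·1 + 1·5 + 2·0 = 0
b_104 = 2·0 + 1·1 + 2·5 = 4
b_105 = 2·4 + 1·0 + 2·1 = 3
b_106 = 2·3 + 1·4 + 2·0 = 3
b_107 = 2·3 + 1·3 + 2·4 = 3
b_108 = 2·3 + 1·3 + 2·3 = 1
b_109 = 2·1 + 1·3 + 2·3 = 4
b_110 = 2·4 + 1·1 + 2·3 = 1
b_111 = 2·1 + 1·4 + 2·1 = 1
b_112 = 2·1 + 1·1 + 2·4 = 4
b_113 = 2·4 + 1·1 + 2·1 = 4
b_114 = 2·4 + 1·4 + 2·1 = 0
b_115 = 2·0 + 1·4 + 2·4 = 5
b_116 = 2·5 + 1·0 + 2·4 = 4
b_117 = 2·4 + 1·5 + 2·0 = 6
b_118 = 2·6 + 1·4 + 2·5 = 5
b_119 = 2·5 + 1·6 + 2·4 = 3
b_120 = 2·3 + 1·5 + 2·6 = 2
b_121 = 2·2 + 1·3 + 2·5 = 3
b_122 = 2·3 + 1·2 + 2·3 = 0
b_123 = 2·0 + 1·3 + 2·2 = 0
b_124 = 2·0 + 1·0 + 2·3 = 6
b_125 = 2·6 + 1·0 + 2·0 = 5
b_126 = 2·5 + 1·6 + 2·0 = 2
b_127 = 2·2 + 1·5 + 2·6 = 0
b_128 = 2·0 + 1·2 + 2·5 = 5
b_129 = 2·5 + 1·0 + 2·2 = 0
b_130 = 2·0 + 1·5 + 2·0 = 5
b_131 = 2·5 + 1·0 + 2·5 = 6
b_132 = 2·6 + 1·5 + 2·0 = 3
b_133 = 2·3 + 1·6 + 2·5 = 1
b_134 = 2·1 + 1·3 + 2·6 = 3
b_135 = 2·3 + 1·1 + 2·3 = 6
b_136 = 2·6 + 1·3 + 2·1 = 3
b_137 = 2·3 + 1·6 + 2·3 = 4
b_138 = 2·4 + 1·3 + 2·6 = 2
b_139 = 2·2 + 1·4 + 2·3 = 0
b_140 = 2·0 + 1·2 + 2·4 = 3
b_141 = 2·3 + 1·0 + 2·2 = 3
b_142 = 2·3 + 1·3 + 2·0 = 2
b_143 = 2·2 + 1·3 + 2·3 = 6
b_144 = 2·6 + 1·2 + 2·3 = 6

6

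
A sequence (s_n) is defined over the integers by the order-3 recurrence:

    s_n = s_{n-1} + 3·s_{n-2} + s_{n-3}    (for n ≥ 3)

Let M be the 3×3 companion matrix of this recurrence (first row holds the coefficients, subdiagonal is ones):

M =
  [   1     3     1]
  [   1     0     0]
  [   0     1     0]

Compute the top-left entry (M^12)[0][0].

(M^12)[0][0] is the top entry after applying M 12 times to the unit state (1, 0, 0). Equivalently it is h_{14} for the auxiliary sequence (h_n) obeying the same recurrence with h_2 = 1 and h_i = 0 for 0 ≤ i < 2:
h_3 = 1·1 + 3·0 + 1·0 = 1
h_4 = 1·1 + 3·1 + 1·0 = 4
h_5 = 1·4 + 3·1 + 1·1 = 8
h_6 = 1·8 + 3·4 + 1·1 = 21
h_7 = 1·21 + 3·8 + 1·4 = 49
h_8 = 1·49 + 3·21 + 1·8 = 120
h_9 = 1·120 + 3·49 + 1·21 = 288
h_10 = 1·288 + 3·120 + 1·49 = 697
h_11 = 1·697 + 3·288 + 1·120 = 1681
h_12 = 1·1681 + 3·697 + 1·288 = 4060
h_13 = 1·4060 + 3·1681 + 1·697 = 9800
h_14 = 1·9800 + 3·4060 + 1·1681 = 23661

23661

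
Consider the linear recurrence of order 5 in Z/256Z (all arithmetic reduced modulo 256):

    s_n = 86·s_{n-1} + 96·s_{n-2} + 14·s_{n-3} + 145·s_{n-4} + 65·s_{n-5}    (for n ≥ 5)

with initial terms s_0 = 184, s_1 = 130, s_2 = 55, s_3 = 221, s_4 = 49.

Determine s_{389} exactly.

s_5 = 86·49 + 96·221 + 14·55 + 145·130 + 65·184 = 178
s_6 = 86·178 + 96·49 + 14·221 + 145·55 + 65·130 = 107
s_7 = 86·107 + 96·178 + 14·49 + 145·221 + 65·55 = 132
s_8 = 86·132 + 96·107 + 14·178 + 145·49 + 65·221 = 18
s_9 = 86·18 + 96·132 + 14·107 + 145·178 + 65·49 = 169
s_10 = 86·169 + 96·18 + 14·132 + 145·107 + 65·178 = 139
Continuing the recurrence:
  s_11 = 253;  s_12 = 18;  s_13 = 209;  s_14 = 112;  s_15 = 148;  s_16 = 149
  s_17 = 161;  s_18 = 143;  s_19 = 212;  s_20 = 159;  s_21 = 194;  s_22 = 68
  s_23 = 173;  s_24 = 29;  s_25 = 151;  s_26 = 214;  s_27 = 91;  s_28 = 110
  s_29 = 172;  s_30 = 143;  s_31 = 111;  s_32 = 187;  s_33 = 158;  s_34 = 241
  s_35 = 158;  s_36 = 50;  s_37 = 51;  s_38 = 37;  s_39 = 249;  s_40 = 192
  s_41 = 123;  s_42 = 216;  s_43 = 158;  s_44 = 199;  s_45 = 85;  s_46 = 101
  s_47 = 6;  s_48 = 95;  s_49 = 92;  s_50 = 166;  s_51 = 129;  s_52 = 243
  s_53 = 81;  s_54 = 198;  s_55 = 101;  s_56 = 0;  s_57 = 72;  s_58 = 109
  s_59 = 25;  s_60 = 219;  s_61 = 176;  s_62 = 163;  s_63 = 146;  s_64 = 48
  s_65 = 21;  s_66 = 13;  s_67 = 243;  s_68 = 234;  s_69 = 135;  s_70 = 22
  s_71 = 192;  s_72 = 95;  s_73 = 255;  s_74 = 135;  s_75 = 130;  s_76 = 205
  s_77 = 142;  s_78 = 230;  s_79 = 163;  s_80 = 229;  s_81 = 29;  s_82 = 220
  s_83 = 7;  s_84 = 136;  s_85 = 234;  s_86 = 247;  s_87 = 253;  s_88 = 57
  s_89 = 154;  s_90 = 67;  s_91 = 100;  s_92 = 170;  s_93 = 249;  s_94 = 235
  s_95 = 69;  s_96 = 154;  s_97 = 169;  s_98 = 160;  s_99 = 76;  s_100 = 133
  s_101 = 193;  s_102 = 103;  s_103 = 236;  s_104 = 23;  s_105 = 242;  s_106 = 44
  s_107 = 157;  s_108 = 109;  s_109 = 207;  s_110 = 94;  s_111 = 67;  s_112 = 174
  s_113 = 164;  s_114 = 207;  s_115 = 95;  s_116 = 19;  s_117 = 102;  s_118 = 121
  s_119 = 78;  s_120 = 10;  s_121 = 211;  s_122 = 85;  s_123 = 33;  s_124 = 248
  s_125 = 99;  s_126 = 200;  s_127 = 38;  s_128 = 7;  s_129 = 149;  s_130 = 45
  s_131 = 174;  s_132 = 23;  s_133 = 156;  s_134 = 222;  s_135 = 81;  s_136 = 51
  s_137 = 217;  s_138 = 206;  s_139 = 157;  s_140 = 80;  s_141 = 224;  s_142 = 157
  s_143 = 89;  s_144 = 51;  s_145 = 72;  s_146 = 251;  s_147 = 98;  s_148 = 120
  s_149 = 133;  s_150 = 125;  s_151 = 171;  s_152 = 114;  s_153 = 15;  s_154 = 182
  s_155 = 152;  s_156 = 31;  s_157 = 207;  s_158 = 95;  s_159 = 138;  s_160 = 117
  s_161 = 94;  s_162 = 94;  s_163 = 131;  s_164 = 181;  s_165 = 5;  s_166 = 212
  s_167 = 15;  s_168 = 152;  s_169 = 18;  s_170 = 55;  s_171 = 221;  s_172 = 193
  s_173 = 130;  s_174 = 219;  s_175 = 4;  s_176 = 2;  s_177 = 201;  s_178 = 139
  s_179 = 13;  s_180 = 162;  s_181 = 65;  s_182 = 16;  s_183 = 68;  s_184 = 117
  s_185 = 161;  s_186 = 63;  s_187 = 132;  s_188 = 79;  s_189 = 98;  s_190 = 84
  s_191 = 13;  s_192 = 125;  s_193 = 7;  s_194 = 102;  s_195 = 107;  s_196 = 174
  s_197 = 220;  s_198 = 143;  s_199 = 143;  s_200 = 107;  s_201 = 46;  s_202 = 65
  s_203 = 62;  s_204 = 162;  s_205 = 115;  s_206 = 69;  s_207 = 201;  s_208 = 48
  s_209 = 139;  s_210 = 248;  s_211 = 110;  s_212 = 199;  s_213 = 149;  s_214 = 117
  s_215 = 86;  s_216 = 143;  s_217 = 156;  s_218 = 214;  s_219 = 161;  s_220 = 179
  s_221 = 225;  s_222 = 86;  s_223 = 149;  s_224 = 224;  s_225 = 184;  s_226 = 205
  s_227 = 89;  s_228 = 139;  s_229 = 96;  s_230 = 19;  s_231 = 114;  s_232 = 0
  s_233 = 117;  s_234 = 173;  s_235 = 99;  s_236 = 122;  s_237 = 215;  s_238 = 22
  s_239 = 176;  s_240 = 95;  s_241 = 223;  s_242 = 55;  s_243 = 146;  s_244 = 93
  s_245 = 110;  s_246 = 150;  s_247 = 99;  s_248 = 69;  s_249 = 109;  s_250 = 204
  s_251 = 87;  s_252 = 232;  s_253 = 250;  s_254 = 247;  s_255 = 125;  s_256 = 201
  s_257 = 106;  s_258 = 51;  s_259 = 100;  s_260 = 26;  s_261 = 25;  s_262 = 107
  s_263 = 85;  s_264 = 42;  s_265 = 153;  s_266 = 192;  s_267 = 124;  s_268 = 101
  s_269 = 65;  s_270 = 23;  s_271 = 156;  s_272 = 71;  s_273 = 18;  s_274 = 188
  s_275 = 253;  s_276 = 77;  s_277 = 63;  s_278 = 238;  s_279 = 211;  s_280 = 110
  s_281 = 84;  s_282 = 207;  s_283 = 255;  s_284 = 195;  s_285 = 246;  s_286 = 73
  s_287 = 110;  s_288 = 250;  s_289 = 19;  s_290 = 245;  s_291 = 241;  s_292 = 104
  s_293 = 243;  s_294 = 104;  s_295 = 118;  s_296 = 7;  s_297 = 85;  s_298 = 61
  s_299 = 254;  s_300 = 199;  s_301 = 92;  s_302 = 142;  s_303 = 113;  s_304 = 115
  s_305 = 105;  s_306 = 94;  s_307 = 77;  s_308 = 176;  s_309 = 208;  s_310 = 253
  s_311 = 25;  s_312 = 227;  s_313 = 248;  s_314 = 235;  s_315 = 194;  s_316 = 200
  s_317 = 229;  s_318 = 157;  s_319 = 27;  s_320 = 2;  s_321 = 223;  s_322 = 54
  s_323 = 8;  s_324 = 31;  s_325 = 47;  s_326 = 15;  s_327 = 154;  s_328 = 133
  s_329 = 190;  s_330 = 142;  s_331 = 67;  s_332 = 149;  s_333 = 85;  s_334 = 196
  s_335 = 223;  s_336 = 120;  s_337 = 162;  s_338 = 55;  s_339 = 221;  s_340 = 81
  s_341 = 82;  s_342 = 75;  s_343 = 132;  s_344 = 242;  s_345 = 233;  s_346 = 139
  s_347 = 29;  s_348 = 50;  s_349 = 177;  s_350 = 176;  s_351 = 244;  s_352 = 85
  s_353 = 161;  s_354 = 239;  s_355 = 52;  s_356 = 255;  s_357 = 2;  s_358 = 100
  s_359 = 109;  s_360 = 221;  s_361 = 119;  s_362 = 246;  s_363 = 123;  s_364 = 238
  s_365 = 12;  s_366 = 143;  s_367 = 175;  s_368 = 27;  s_369 = 190;  s_370 = 145
  s_371 = 222;  s_372 = 18;  s_373 = 179;  s_374 = 101;  s_375 = 153;  s_376 = 160
  s_377 = 155;  s_378 = 24;  s_379 = 62;  s_380 = 199;  s_381 = 213;  s_382 = 133
  s_383 = 166;  s_384 = 191;  s_385 = 220;  s_386 = 6;  s_387 = 193
s_388 = 86·193 + 96·6 + 14·220 + 145·191 + 65·166 = 115
s_389 = 86·115 + 96·193 + 14·6 + 145·220 + 65·191 = 113

113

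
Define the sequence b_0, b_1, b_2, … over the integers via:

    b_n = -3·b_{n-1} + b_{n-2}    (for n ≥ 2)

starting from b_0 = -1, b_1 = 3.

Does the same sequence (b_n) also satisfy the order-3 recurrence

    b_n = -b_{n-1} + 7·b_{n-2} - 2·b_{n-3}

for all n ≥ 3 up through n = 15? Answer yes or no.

Terms b_0..b_15: -1, 3, -10, 33, -109, 360, -1189, 3927, -12970, 42837, -141481, 467280, -1543321, 5097243, -16835050, 55602393
n=3: candidate gives 33, actual b_3 = 33 ✓
n=4: candidate gives -109, actual b_4 = -109 ✓
n=5: candidate gives 360, actual b_5 = 360 ✓
n=6: candidate gives -1189, actual b_6 = -1189 ✓
n=7: candidate gives 3927, actual b_7 = 3927 ✓
n=8: candidate gives -12970, actual b_8 = -12970 ✓
n=9: candidate gives 42837, actual b_9 = 42837 ✓
n=10: candidate gives -141481, actual b_10 = -141481 ✓
n=11: candidate gives 467280, actual b_11 = 467280 ✓
n=12: candidate gives -1543321, actual b_12 = -1543321 ✓
n=13: candidate gives 5097243, actual b_13 = 5097243 ✓
n=14: candidate gives -16835050, actual b_14 = -16835050 ✓
n=15: candidate gives 55602393, actual b_15 = 55602393 ✓

yes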